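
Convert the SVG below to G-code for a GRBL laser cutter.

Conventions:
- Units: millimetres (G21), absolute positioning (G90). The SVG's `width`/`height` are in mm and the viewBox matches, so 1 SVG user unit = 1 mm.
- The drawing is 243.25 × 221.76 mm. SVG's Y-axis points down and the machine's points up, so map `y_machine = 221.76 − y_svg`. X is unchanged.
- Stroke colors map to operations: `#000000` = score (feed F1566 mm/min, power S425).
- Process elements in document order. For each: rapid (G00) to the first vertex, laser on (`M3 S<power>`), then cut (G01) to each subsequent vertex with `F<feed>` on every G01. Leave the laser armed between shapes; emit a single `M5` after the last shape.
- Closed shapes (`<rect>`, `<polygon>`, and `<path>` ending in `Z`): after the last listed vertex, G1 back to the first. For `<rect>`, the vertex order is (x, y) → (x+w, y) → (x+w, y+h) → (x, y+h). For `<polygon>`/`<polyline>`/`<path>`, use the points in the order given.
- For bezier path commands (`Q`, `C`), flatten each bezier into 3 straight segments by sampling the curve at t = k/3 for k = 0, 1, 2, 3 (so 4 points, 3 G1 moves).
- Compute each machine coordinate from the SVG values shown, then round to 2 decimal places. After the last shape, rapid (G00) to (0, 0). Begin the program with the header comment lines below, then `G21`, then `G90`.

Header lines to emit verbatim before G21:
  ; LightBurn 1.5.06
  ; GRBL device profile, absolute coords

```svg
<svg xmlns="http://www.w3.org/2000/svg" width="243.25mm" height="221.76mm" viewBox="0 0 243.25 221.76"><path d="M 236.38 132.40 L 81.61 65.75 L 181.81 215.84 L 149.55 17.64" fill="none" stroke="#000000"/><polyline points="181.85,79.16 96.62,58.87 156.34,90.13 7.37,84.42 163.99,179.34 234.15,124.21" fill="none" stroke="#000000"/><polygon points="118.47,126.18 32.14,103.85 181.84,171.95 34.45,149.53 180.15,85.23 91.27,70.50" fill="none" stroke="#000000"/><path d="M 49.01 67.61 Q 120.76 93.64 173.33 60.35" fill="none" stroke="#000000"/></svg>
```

; LightBurn 1.5.06
; GRBL device profile, absolute coords
G21
G90
G00 X236.38 Y89.36
M3 S425
G01 X81.61 Y156.01 F1566
G01 X181.81 Y5.92 F1566
G01 X149.55 Y204.12 F1566
G00 X181.85 Y142.60
M3 S425
G01 X96.62 Y162.89 F1566
G01 X156.34 Y131.63 F1566
G01 X7.37 Y137.34 F1566
G01 X163.99 Y42.42 F1566
G01 X234.15 Y97.55 F1566
G00 X118.47 Y95.58
M3 S425
G01 X32.14 Y117.91 F1566
G01 X181.84 Y49.81 F1566
G01 X34.45 Y72.23 F1566
G01 X180.15 Y136.53 F1566
G01 X91.27 Y151.26 F1566
G01 X118.47 Y95.58 F1566
G00 X49.01 Y154.15
M3 S425
G01 X94.71 Y143.39 F1566
G01 X136.15 Y145.81 F1566
G01 X173.33 Y161.41 F1566
M5
G00 X0.00 Y0.00

viewBox `0 0 243.25 221.76` with mm width/height → 1 unit = 1 mm. Flip: y_m = 221.76 − y_svg.

**Shape 1** — `<path>` open polyline, stroke `#000000` → score (S425, F1566). Machine vertices: (236.38,89.36) → (81.61,156.01) → (181.81,5.92) → (149.55,204.12). Open path.

**Shape 2** — `<polyline>` open polyline, stroke `#000000` → score (S425, F1566). Machine vertices: (181.85,142.60) → (96.62,162.89) → (156.34,131.63) → (7.37,137.34) → (163.99,42.42) → (234.15,97.55). Open path.

**Shape 3** — `<polygon>` closed polygon, stroke `#000000` → score (S425, F1566). Machine vertices: (118.47,95.58) → (32.14,117.91) → (181.84,49.81) → (34.45,72.23) → (180.15,136.53) → (91.27,151.26) → (118.47,95.58). Closed: final G1 returns to the first vertex.

**Shape 4** — `<path>` quadratic bezier, stroke `#000000` → score (S425, F1566). Control points (SVG): P0=(49.01,67.61), P1=(120.76,93.64), P2=(173.33,60.35); sampled at t=k/3. Machine vertices: (49.01,154.15) → (94.71,143.39) → (136.15,145.81) → (173.33,161.41). Open path.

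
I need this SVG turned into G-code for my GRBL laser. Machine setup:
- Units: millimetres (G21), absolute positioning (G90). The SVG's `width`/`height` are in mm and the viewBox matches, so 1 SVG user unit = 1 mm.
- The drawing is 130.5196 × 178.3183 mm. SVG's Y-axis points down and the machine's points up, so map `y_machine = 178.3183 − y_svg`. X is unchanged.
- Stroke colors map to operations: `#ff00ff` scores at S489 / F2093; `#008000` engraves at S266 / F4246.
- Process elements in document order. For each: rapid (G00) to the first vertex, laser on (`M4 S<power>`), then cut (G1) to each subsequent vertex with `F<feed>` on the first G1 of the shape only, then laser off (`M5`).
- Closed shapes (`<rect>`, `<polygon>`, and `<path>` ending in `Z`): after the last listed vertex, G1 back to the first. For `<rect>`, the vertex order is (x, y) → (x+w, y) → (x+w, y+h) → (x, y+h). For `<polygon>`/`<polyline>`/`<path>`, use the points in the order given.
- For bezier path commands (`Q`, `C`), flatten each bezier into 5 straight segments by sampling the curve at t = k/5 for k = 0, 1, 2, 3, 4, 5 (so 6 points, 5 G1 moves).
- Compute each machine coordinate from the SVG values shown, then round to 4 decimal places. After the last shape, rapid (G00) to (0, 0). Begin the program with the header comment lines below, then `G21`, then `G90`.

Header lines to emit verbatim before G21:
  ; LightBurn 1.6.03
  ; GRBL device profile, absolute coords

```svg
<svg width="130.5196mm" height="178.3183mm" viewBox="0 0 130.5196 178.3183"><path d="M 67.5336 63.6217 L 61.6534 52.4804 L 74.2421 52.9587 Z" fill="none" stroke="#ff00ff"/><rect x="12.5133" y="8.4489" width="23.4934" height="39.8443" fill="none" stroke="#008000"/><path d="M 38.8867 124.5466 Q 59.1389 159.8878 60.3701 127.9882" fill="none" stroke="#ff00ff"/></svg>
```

viewBox `0 0 130.5196 178.3183` with mm width/height → 1 unit = 1 mm. Flip: y_m = 178.3183 − y_svg.

**Shape 1** — `<path>` regular polygon, stroke `#ff00ff` → score (S489, F2093). Machine vertices: (67.5336,114.6966) → (61.6534,125.8379) → (74.2421,125.3596) → (67.5336,114.6966). Closed: final G1 returns to the first vertex.

**Shape 2** — `<rect>` rectangle, stroke `#008000` → engrave (S266, F4246). Machine vertices: (12.5133,169.8694) → (36.0067,169.8694) → (36.0067,130.0251) → (12.5133,130.0251) → (12.5133,169.8694). Closed: final G1 returns to the first vertex.

**Shape 3** — `<path>` quadratic bezier, stroke `#ff00ff` → score (S489, F2093). Control points (SVG): P0=(38.8867,124.5466), P1=(59.1389,159.8878), P2=(60.3701,127.9882); sampled at t=k/5. Machine vertices: (38.8867,53.7717) → (46.2267,42.3249) → (52.0451,36.2573) → (56.3418,35.5689) → (59.1168,40.2599) → (60.3701,50.3301). Open path.

; LightBurn 1.6.03
; GRBL device profile, absolute coords
G21
G90
G00 X67.5336 Y114.6966
M4 S489
G1 X61.6534 Y125.8379 F2093
G1 X74.2421 Y125.3596
G1 X67.5336 Y114.6966
M5
G00 X12.5133 Y169.8694
M4 S266
G1 X36.0067 Y169.8694 F4246
G1 X36.0067 Y130.0251
G1 X12.5133 Y130.0251
G1 X12.5133 Y169.8694
M5
G00 X38.8867 Y53.7717
M4 S489
G1 X46.2267 Y42.3249 F2093
G1 X52.0451 Y36.2573
G1 X56.3418 Y35.5689
G1 X59.1168 Y40.2599
G1 X60.3701 Y50.3301
M5
G00 X0.0000 Y0.0000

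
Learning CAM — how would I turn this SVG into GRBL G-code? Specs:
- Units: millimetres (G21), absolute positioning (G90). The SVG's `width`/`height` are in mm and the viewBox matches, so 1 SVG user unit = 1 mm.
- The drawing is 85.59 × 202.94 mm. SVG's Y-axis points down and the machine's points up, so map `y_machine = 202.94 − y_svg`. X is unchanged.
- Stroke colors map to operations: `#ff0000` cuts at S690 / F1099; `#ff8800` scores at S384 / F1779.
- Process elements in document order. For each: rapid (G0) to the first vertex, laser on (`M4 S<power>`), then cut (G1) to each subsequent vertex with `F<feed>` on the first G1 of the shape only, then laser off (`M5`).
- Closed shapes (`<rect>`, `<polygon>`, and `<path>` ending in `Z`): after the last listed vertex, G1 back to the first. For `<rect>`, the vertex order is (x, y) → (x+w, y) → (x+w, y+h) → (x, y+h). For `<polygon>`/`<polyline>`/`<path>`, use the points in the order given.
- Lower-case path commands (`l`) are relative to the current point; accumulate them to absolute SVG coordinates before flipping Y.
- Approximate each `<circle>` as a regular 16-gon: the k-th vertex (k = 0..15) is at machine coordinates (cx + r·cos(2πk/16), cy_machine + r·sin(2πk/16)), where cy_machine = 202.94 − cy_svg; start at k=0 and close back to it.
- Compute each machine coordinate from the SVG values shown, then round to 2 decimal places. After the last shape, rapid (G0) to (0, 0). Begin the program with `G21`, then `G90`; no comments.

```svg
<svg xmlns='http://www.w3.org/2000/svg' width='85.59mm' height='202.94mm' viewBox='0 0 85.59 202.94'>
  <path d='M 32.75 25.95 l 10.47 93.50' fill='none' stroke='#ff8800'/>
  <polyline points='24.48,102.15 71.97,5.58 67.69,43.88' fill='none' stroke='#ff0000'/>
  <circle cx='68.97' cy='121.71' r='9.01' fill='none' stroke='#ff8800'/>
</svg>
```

Since the viewBox matches the mm dimensions, user units are millimetres directly. The only transform is the Y-flip y_m = 202.94 − y_svg.

Shape 1 is a line segment drawn with `<path>`. Its stroke #ff8800 means score at S384, F1779. After flipping Y the toolpath is (32.75,176.99) → (43.22,83.49).

Shape 2 is a open polyline drawn with `<polyline>`. Its stroke #ff0000 means cut at S690, F1099. After flipping Y the toolpath is (24.48,100.79) → (71.97,197.36) → (67.69,159.06).

Shape 3 is a circle drawn with `<circle>`. Its stroke #ff8800 means score at S384, F1779. After flipping Y the toolpath is (77.98,81.23) → (77.29,84.68) → (75.34,87.60) → (72.42,89.55) → (68.97,90.24) → (65.52,89.55) → (62.60,87.60) → (60.65,84.68) → (59.96,81.23) → (60.65,77.78) → (62.60,74.86) → (65.52,72.91) → (68.97,72.22) → (72.42,72.91) → (75.34,74.86) → (77.29,77.78) → (77.98,81.23), returning to the start.

G21
G90
G0 X32.75 Y176.99
M4 S384
G1 X43.22 Y83.49 F1779
M5
G0 X24.48 Y100.79
M4 S690
G1 X71.97 Y197.36 F1099
G1 X67.69 Y159.06
M5
G0 X77.98 Y81.23
M4 S384
G1 X77.29 Y84.68 F1779
G1 X75.34 Y87.60
G1 X72.42 Y89.55
G1 X68.97 Y90.24
G1 X65.52 Y89.55
G1 X62.60 Y87.60
G1 X60.65 Y84.68
G1 X59.96 Y81.23
G1 X60.65 Y77.78
G1 X62.60 Y74.86
G1 X65.52 Y72.91
G1 X68.97 Y72.22
G1 X72.42 Y72.91
G1 X75.34 Y74.86
G1 X77.29 Y77.78
G1 X77.98 Y81.23
M5
G0 X0.00 Y0.00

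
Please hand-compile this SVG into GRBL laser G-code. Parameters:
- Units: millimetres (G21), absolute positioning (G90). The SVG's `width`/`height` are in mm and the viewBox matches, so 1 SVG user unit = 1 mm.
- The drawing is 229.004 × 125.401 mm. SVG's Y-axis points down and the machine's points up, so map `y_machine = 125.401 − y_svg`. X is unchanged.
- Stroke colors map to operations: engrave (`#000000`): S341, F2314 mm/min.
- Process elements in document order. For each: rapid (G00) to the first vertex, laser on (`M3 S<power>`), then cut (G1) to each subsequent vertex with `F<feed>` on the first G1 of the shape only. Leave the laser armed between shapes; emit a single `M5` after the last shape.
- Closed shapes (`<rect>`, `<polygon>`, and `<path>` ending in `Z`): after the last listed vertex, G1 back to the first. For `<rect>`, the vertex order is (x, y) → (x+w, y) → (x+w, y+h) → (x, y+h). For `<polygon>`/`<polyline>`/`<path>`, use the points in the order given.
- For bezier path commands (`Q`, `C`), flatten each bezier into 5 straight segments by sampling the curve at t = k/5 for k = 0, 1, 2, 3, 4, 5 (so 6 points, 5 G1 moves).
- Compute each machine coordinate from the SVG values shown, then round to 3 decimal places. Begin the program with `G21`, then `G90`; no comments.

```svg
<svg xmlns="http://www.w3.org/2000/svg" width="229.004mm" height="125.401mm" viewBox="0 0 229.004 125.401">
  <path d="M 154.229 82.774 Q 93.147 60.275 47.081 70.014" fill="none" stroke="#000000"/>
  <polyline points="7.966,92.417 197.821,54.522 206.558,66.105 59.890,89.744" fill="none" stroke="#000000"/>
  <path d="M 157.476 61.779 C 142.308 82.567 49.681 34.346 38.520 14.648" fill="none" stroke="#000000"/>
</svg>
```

viewBox `0 0 229.004 125.401` with mm width/height → 1 unit = 1 mm. Flip: y_m = 125.401 − y_svg.

**Shape 1** — `<path>` quadratic bezier, stroke `#000000` → engrave (S341, F2314). Control points (SVG): P0=(154.229,82.774), P1=(93.147,60.275), P2=(47.081,70.014); sampled at t=k/5. Machine vertices: (154.229,42.627) → (130.397,50.337) → (107.766,55.468) → (86.336,58.020) → (66.108,57.993) → (47.081,55.387). Open path.

**Shape 2** — `<polyline>` open polyline, stroke `#000000` → engrave (S341, F2314). Machine vertices: (7.966,32.984) → (197.821,70.879) → (206.558,59.296) → (59.890,35.657). Open path.

**Shape 3** — `<path>` cubic bezier, stroke `#000000` → engrave (S341, F2314). Control points (SVG): P0=(157.476,61.779), P1=(142.308,82.567), P2=(49.681,34.346), P3=(38.520,14.648); sampled at t=k/5. Machine vertices: (157.476,63.622) → (140.352,58.650) → (112.265,65.559) → (80.846,79.666) → (53.721,96.292) → (38.520,110.753). Open path.

G21
G90
G00 X154.229 Y42.627
M3 S341
G1 X130.397 Y50.337 F2314
G1 X107.766 Y55.468
G1 X86.336 Y58.020
G1 X66.108 Y57.993
G1 X47.081 Y55.387
G00 X7.966 Y32.984
M3 S341
G1 X197.821 Y70.879 F2314
G1 X206.558 Y59.296
G1 X59.890 Y35.657
G00 X157.476 Y63.622
M3 S341
G1 X140.352 Y58.650 F2314
G1 X112.265 Y65.559
G1 X80.846 Y79.666
G1 X53.721 Y96.292
G1 X38.520 Y110.753
M5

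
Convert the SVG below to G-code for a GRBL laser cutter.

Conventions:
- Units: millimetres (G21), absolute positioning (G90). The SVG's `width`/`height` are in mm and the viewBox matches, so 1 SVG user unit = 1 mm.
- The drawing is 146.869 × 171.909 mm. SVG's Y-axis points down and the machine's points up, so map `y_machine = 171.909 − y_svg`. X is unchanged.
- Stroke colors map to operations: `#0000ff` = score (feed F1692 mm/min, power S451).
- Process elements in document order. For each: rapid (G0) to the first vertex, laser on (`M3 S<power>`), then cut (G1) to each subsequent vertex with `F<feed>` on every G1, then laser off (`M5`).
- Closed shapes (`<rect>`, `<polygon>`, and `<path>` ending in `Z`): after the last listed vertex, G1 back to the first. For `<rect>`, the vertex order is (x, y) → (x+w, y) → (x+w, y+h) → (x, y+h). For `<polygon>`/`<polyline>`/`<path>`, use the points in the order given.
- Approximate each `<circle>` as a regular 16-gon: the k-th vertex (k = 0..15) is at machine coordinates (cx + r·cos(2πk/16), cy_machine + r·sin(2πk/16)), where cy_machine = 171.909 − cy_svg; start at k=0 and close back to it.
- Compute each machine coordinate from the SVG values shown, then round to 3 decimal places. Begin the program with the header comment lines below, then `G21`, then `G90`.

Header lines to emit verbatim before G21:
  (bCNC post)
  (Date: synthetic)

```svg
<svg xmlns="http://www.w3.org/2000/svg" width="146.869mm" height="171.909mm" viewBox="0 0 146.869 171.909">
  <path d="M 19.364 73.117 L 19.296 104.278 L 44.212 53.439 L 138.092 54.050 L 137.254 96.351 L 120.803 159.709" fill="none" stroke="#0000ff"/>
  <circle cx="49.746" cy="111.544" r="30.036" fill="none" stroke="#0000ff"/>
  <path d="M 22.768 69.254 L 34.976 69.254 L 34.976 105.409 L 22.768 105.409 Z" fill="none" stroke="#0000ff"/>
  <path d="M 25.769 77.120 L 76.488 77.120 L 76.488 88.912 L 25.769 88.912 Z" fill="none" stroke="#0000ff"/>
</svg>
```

(bCNC post)
(Date: synthetic)
G21
G90
G0 X19.364 Y98.792
M3 S451
G1 X19.296 Y67.631 F1692
G1 X44.212 Y118.470 F1692
G1 X138.092 Y117.859 F1692
G1 X137.254 Y75.558 F1692
G1 X120.803 Y12.200 F1692
M5
G0 X79.782 Y60.365
M3 S451
G1 X77.496 Y71.859 F1692
G1 X70.985 Y81.604 F1692
G1 X61.240 Y88.115 F1692
G1 X49.746 Y90.401 F1692
G1 X38.252 Y88.115 F1692
G1 X28.507 Y81.604 F1692
G1 X21.996 Y71.859 F1692
G1 X19.710 Y60.365 F1692
G1 X21.996 Y48.871 F1692
G1 X28.507 Y39.126 F1692
G1 X38.252 Y32.615 F1692
G1 X49.746 Y30.329 F1692
G1 X61.240 Y32.615 F1692
G1 X70.985 Y39.126 F1692
G1 X77.496 Y48.871 F1692
G1 X79.782 Y60.365 F1692
M5
G0 X22.768 Y102.655
M3 S451
G1 X34.976 Y102.655 F1692
G1 X34.976 Y66.500 F1692
G1 X22.768 Y66.500 F1692
G1 X22.768 Y102.655 F1692
M5
G0 X25.769 Y94.789
M3 S451
G1 X76.488 Y94.789 F1692
G1 X76.488 Y82.997 F1692
G1 X25.769 Y82.997 F1692
G1 X25.769 Y94.789 F1692
M5

viewBox `0 0 146.869 171.909` with mm width/height → 1 unit = 1 mm. Flip: y_m = 171.909 − y_svg.

**Shape 1** — `<path>` open polyline, stroke `#0000ff` → score (S451, F1692). Machine vertices: (19.364,98.792) → (19.296,67.631) → (44.212,118.470) → (138.092,117.859) → (137.254,75.558) → (120.803,12.200). Open path.

**Shape 2** — `<circle>` circle, stroke `#0000ff` → score (S451, F1692). Machine vertices: (79.782,60.365) → (77.496,71.859) → (70.985,81.604) → (61.240,88.115) → (49.746,90.401) → (38.252,88.115) → (28.507,81.604) → (21.996,71.859) → (19.710,60.365) → (21.996,48.871) → (28.507,39.126) → (38.252,32.615) → (49.746,30.329) → (61.240,32.615) → (70.985,39.126) → (77.496,48.871) → (79.782,60.365). Closed: final G1 returns to the first vertex.

**Shape 3** — `<path>` rectangle, stroke `#0000ff` → score (S451, F1692). Machine vertices: (22.768,102.655) → (34.976,102.655) → (34.976,66.500) → (22.768,66.500) → (22.768,102.655). Closed: final G1 returns to the first vertex.

**Shape 4** — `<path>` rectangle, stroke `#0000ff` → score (S451, F1692). Machine vertices: (25.769,94.789) → (76.488,94.789) → (76.488,82.997) → (25.769,82.997) → (25.769,94.789). Closed: final G1 returns to the first vertex.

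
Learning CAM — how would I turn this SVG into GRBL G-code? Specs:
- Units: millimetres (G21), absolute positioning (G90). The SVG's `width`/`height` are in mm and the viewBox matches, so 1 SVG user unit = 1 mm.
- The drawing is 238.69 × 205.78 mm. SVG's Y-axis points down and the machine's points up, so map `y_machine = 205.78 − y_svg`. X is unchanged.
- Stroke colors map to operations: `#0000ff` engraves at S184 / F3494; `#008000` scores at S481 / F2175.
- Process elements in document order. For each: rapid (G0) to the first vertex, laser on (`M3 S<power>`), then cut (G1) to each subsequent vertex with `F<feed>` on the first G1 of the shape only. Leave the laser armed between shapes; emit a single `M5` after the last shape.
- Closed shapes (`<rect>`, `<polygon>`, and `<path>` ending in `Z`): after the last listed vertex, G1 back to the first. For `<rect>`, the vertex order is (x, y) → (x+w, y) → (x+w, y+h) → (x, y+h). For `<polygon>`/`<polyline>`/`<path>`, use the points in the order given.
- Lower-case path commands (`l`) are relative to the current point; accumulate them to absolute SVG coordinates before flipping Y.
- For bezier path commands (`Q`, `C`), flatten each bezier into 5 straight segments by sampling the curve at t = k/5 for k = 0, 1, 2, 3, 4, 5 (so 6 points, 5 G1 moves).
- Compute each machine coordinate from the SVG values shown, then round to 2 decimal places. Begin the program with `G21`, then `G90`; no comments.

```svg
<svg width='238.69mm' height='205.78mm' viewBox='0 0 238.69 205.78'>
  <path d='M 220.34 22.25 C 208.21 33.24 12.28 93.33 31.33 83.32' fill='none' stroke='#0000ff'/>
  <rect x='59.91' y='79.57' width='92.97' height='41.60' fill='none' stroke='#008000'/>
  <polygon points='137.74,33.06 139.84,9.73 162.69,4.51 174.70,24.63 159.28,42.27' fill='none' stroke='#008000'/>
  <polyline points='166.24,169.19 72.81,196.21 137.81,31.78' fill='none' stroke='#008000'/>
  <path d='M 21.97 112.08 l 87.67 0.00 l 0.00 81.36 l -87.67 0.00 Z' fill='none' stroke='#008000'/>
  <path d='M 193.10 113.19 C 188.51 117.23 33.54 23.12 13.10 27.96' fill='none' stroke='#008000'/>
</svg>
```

G21
G90
G0 X220.34 Y183.53
M3 S184
G1 X194.20 Y172.00 F3494
G1 X143.08 Y154.40
G1 X86.14 Y136.47
G1 X42.51 Y123.91
G1 X31.33 Y122.46
G0 X59.91 Y126.21
M3 S481
G1 X152.88 Y126.21 F2175
G1 X152.88 Y84.61
G1 X59.91 Y84.61
G1 X59.91 Y126.21
G0 X137.74 Y172.72
M3 S481
G1 X139.84 Y196.05 F2175
G1 X162.69 Y201.27
G1 X174.70 Y181.15
G1 X159.28 Y163.51
G1 X137.74 Y172.72
G0 X166.24 Y36.59
M3 S481
G1 X72.81 Y9.57 F2175
G1 X137.81 Y174.00
G0 X21.97 Y93.70
M3 S481
G1 X109.64 Y93.70 F2175
G1 X109.64 Y12.34
G1 X21.97 Y12.34
G1 X21.97 Y93.70
G0 X193.10 Y92.59
M3 S481
G1 X174.58 Y100.37 F2175
G1 X133.64 Y122.24
G1 X83.97 Y148.75
G1 X39.23 Y170.43
G1 X13.10 Y177.82
M5

1 u = 1 mm; y_m = 205.78 − y.

[1] `<path>` cubic bezier, #0000ff→engrave S184 F3494: (220.34,183.53) → (194.20,172.00) → (143.08,154.40) → (86.14,136.47) → (42.51,123.91) → (31.33,122.46)

[2] `<rect>` rectangle, #008000→score S481 F2175: (59.91,126.21) → (152.88,126.21) → (152.88,84.61) → (59.91,84.61) → (59.91,126.21) (closed)

[3] `<polygon>` regular polygon, #008000→score S481 F2175: (137.74,172.72) → (139.84,196.05) → (162.69,201.27) → (174.70,181.15) → (159.28,163.51) → (137.74,172.72) (closed)

[4] `<polyline>` open polyline, #008000→score S481 F2175: (166.24,36.59) → (72.81,9.57) → (137.81,174.00)

[5] `<path>` rectangle, #008000→score S481 F2175: (21.97,93.70) → (109.64,93.70) → (109.64,12.34) → (21.97,12.34) → (21.97,93.70) (closed)

[6] `<path>` cubic bezier, #008000→score S481 F2175: (193.10,92.59) → (174.58,100.37) → (133.64,122.24) → (83.97,148.75) → (39.23,170.43) → (13.10,177.82)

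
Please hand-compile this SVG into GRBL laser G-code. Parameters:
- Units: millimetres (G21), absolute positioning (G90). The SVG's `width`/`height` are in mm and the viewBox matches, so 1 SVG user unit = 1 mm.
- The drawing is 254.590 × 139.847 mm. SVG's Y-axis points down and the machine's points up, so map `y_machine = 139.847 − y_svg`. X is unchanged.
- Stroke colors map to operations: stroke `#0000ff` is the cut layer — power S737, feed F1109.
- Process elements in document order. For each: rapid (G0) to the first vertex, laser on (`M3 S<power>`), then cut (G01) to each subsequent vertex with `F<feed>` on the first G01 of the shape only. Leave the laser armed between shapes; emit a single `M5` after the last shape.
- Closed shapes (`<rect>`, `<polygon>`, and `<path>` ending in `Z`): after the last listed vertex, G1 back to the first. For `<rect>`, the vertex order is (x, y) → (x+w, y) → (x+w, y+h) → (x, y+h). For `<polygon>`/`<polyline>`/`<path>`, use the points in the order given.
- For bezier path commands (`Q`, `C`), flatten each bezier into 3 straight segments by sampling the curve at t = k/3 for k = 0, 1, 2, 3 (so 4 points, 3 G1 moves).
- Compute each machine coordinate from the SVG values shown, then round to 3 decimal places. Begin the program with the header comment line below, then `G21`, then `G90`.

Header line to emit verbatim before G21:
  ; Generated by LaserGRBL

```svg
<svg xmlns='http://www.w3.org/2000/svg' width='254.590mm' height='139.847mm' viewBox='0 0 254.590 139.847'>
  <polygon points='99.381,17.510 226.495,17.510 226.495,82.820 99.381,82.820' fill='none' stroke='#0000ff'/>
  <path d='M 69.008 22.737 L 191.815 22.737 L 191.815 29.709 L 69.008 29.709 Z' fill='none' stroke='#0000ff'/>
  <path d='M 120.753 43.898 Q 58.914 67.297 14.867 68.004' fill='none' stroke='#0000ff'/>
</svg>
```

1 u = 1 mm; y_m = 139.847 − y.

[1] `<polygon>` rectangle, #0000ff→cut S737 F1109: (99.381,122.337) → (226.495,122.337) → (226.495,57.027) → (99.381,57.027) → (99.381,122.337) (closed)

[2] `<path>` rectangle, #0000ff→cut S737 F1109: (69.008,117.110) → (191.815,117.110) → (191.815,110.138) → (69.008,110.138) → (69.008,117.110) (closed)

[3] `<path>` quadratic bezier, #0000ff→cut S737 F1109: (120.753,95.949) → (81.504,82.871) → (46.209,74.836) → (14.867,71.843)

; Generated by LaserGRBL
G21
G90
G0 X99.381 Y122.337
M3 S737
G01 X226.495 Y122.337 F1109
G01 X226.495 Y57.027
G01 X99.381 Y57.027
G01 X99.381 Y122.337
G0 X69.008 Y117.110
M3 S737
G01 X191.815 Y117.110 F1109
G01 X191.815 Y110.138
G01 X69.008 Y110.138
G01 X69.008 Y117.110
G0 X120.753 Y95.949
M3 S737
G01 X81.504 Y82.871 F1109
G01 X46.209 Y74.836
G01 X14.867 Y71.843
M5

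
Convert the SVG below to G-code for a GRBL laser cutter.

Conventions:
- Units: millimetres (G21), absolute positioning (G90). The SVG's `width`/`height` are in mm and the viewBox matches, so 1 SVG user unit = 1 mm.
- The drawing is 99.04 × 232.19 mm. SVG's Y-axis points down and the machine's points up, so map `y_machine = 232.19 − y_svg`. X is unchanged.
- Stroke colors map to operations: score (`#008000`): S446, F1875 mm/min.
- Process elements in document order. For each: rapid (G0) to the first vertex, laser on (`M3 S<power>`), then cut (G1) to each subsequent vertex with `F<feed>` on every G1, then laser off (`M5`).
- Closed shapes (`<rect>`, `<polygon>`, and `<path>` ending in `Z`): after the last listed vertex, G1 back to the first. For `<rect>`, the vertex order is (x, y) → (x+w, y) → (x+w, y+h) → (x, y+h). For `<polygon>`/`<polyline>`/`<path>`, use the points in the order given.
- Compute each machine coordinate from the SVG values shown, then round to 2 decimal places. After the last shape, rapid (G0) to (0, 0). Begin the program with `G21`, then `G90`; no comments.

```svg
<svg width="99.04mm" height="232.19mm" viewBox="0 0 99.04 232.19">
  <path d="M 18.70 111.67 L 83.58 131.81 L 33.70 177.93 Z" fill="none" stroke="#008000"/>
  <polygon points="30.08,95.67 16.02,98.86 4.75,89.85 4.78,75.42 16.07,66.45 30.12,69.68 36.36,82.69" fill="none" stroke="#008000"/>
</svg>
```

G21
G90
G0 X18.70 Y120.52
M3 S446
G1 X83.58 Y100.38 F1875
G1 X33.70 Y54.26 F1875
G1 X18.70 Y120.52 F1875
M5
G0 X30.08 Y136.52
M3 S446
G1 X16.02 Y133.33 F1875
G1 X4.75 Y142.34 F1875
G1 X4.78 Y156.77 F1875
G1 X16.07 Y165.74 F1875
G1 X30.12 Y162.51 F1875
G1 X36.36 Y149.50 F1875
G1 X30.08 Y136.52 F1875
M5
G0 X0.00 Y0.00

1 u = 1 mm; y_m = 232.19 − y.

[1] `<path>` regular polygon, #008000→score S446 F1875: (18.70,120.52) → (83.58,100.38) → (33.70,54.26) → (18.70,120.52) (closed)

[2] `<polygon>` regular polygon, #008000→score S446 F1875: (30.08,136.52) → (16.02,133.33) → (4.75,142.34) → (4.78,156.77) → (16.07,165.74) → (30.12,162.51) → (36.36,149.50) → (30.08,136.52) (closed)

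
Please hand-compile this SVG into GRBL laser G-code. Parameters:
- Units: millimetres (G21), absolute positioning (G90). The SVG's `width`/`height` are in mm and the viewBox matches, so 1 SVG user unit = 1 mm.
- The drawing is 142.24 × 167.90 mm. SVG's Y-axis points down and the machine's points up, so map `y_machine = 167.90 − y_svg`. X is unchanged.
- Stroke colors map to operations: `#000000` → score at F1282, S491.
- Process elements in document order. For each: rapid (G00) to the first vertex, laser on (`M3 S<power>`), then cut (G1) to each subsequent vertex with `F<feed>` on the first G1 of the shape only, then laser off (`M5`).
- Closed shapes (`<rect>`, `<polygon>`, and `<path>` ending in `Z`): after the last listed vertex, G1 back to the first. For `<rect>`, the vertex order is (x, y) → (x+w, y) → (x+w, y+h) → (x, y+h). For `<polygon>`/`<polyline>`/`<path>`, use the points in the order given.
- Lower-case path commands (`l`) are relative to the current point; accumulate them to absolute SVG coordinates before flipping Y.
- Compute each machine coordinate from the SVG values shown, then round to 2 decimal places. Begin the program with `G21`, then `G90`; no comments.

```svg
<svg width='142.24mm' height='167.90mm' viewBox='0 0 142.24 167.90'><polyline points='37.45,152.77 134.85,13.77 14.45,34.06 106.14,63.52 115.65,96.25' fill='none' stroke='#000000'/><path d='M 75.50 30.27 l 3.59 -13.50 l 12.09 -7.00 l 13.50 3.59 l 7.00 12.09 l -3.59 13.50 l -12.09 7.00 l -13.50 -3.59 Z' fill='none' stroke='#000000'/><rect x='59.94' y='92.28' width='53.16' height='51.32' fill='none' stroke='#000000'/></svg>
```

G21
G90
G00 X37.45 Y15.13
M3 S491
G1 X134.85 Y154.13 F1282
G1 X14.45 Y133.84
G1 X106.14 Y104.38
G1 X115.65 Y71.65
M5
G00 X75.50 Y137.63
M3 S491
G1 X79.09 Y151.13 F1282
G1 X91.18 Y158.13
G1 X104.68 Y154.54
G1 X111.68 Y142.45
G1 X108.09 Y128.95
G1 X96.00 Y121.95
G1 X82.50 Y125.54
G1 X75.50 Y137.63
M5
G00 X59.94 Y75.62
M3 S491
G1 X113.10 Y75.62 F1282
G1 X113.10 Y24.30
G1 X59.94 Y24.30
G1 X59.94 Y75.62
M5

Since the viewBox matches the mm dimensions, user units are millimetres directly. The only transform is the Y-flip y_m = 167.90 − y_svg.

Shape 1 is a open polyline drawn with `<polyline>`. Its stroke #000000 means score at S491, F1282. After flipping Y the toolpath is (37.45,15.13) → (134.85,154.13) → (14.45,133.84) → (106.14,104.38) → (115.65,71.65).

Shape 2 is a regular polygon drawn with `<path>`. Its stroke #000000 means score at S491, F1282. After flipping Y the toolpath is (75.50,137.63) → (79.09,151.13) → (91.18,158.13) → (104.68,154.54) → (111.68,142.45) → (108.09,128.95) → (96.00,121.95) → (82.50,125.54) → (75.50,137.63), returning to the start.

Shape 3 is a rectangle drawn with `<rect>`. Its stroke #000000 means score at S491, F1282. After flipping Y the toolpath is (59.94,75.62) → (113.10,75.62) → (113.10,24.30) → (59.94,24.30) → (59.94,75.62), returning to the start.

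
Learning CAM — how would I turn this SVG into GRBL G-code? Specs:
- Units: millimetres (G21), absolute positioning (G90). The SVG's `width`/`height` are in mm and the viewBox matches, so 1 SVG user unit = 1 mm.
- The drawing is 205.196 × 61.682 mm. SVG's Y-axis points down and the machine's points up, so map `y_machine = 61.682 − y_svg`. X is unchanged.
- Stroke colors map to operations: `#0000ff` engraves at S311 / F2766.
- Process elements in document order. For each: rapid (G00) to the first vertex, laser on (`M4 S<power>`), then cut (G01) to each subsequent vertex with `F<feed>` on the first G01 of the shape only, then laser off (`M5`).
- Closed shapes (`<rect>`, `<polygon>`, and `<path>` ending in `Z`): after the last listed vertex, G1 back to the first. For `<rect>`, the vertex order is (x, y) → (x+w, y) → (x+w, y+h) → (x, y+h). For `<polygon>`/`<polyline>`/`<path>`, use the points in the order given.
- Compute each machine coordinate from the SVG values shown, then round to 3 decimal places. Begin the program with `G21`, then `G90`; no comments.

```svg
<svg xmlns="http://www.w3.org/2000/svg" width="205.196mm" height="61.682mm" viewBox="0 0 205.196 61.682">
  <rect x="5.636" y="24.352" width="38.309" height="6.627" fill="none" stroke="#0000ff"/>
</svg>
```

G21
G90
G00 X5.636 Y37.330
M4 S311
G01 X43.945 Y37.330 F2766
G01 X43.945 Y30.703
G01 X5.636 Y30.703
G01 X5.636 Y37.330
M5

1 u = 1 mm; y_m = 61.682 − y.

[1] `<rect>` rectangle, #0000ff→engrave S311 F2766: (5.636,37.330) → (43.945,37.330) → (43.945,30.703) → (5.636,30.703) → (5.636,37.330) (closed)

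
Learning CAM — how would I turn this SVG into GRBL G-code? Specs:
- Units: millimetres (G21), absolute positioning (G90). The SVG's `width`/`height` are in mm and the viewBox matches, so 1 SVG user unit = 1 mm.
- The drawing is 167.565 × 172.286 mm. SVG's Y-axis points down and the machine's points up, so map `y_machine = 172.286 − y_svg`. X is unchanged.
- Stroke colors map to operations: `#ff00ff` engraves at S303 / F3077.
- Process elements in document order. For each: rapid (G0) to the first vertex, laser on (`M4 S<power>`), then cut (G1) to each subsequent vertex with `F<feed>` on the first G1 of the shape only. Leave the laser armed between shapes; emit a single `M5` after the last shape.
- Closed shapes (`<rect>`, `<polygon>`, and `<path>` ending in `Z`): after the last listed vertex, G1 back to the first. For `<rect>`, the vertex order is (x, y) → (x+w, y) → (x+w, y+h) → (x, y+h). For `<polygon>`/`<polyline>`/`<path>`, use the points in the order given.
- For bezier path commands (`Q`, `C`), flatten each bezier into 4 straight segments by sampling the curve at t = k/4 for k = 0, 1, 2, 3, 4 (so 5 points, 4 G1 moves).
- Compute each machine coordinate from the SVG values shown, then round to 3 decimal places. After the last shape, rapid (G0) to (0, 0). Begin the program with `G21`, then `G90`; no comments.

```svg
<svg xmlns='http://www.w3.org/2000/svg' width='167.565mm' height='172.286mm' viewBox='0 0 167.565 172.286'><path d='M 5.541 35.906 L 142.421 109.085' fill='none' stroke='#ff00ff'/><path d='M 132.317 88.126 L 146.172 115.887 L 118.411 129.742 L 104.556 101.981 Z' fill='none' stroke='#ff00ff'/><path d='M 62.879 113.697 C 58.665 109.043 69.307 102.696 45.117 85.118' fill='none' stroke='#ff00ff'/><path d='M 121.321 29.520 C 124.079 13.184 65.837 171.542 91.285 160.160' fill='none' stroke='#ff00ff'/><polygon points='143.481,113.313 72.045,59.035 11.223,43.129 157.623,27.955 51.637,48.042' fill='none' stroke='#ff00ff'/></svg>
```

1 u = 1 mm; y_m = 172.286 − y.

[1] `<path>` line segment, #ff00ff→engrave S303 F3077: (5.541,136.380) → (142.421,63.201)

[2] `<path>` regular polygon, #ff00ff→engrave S303 F3077: (132.317,84.160) → (146.172,56.399) → (118.411,42.544) → (104.556,70.305) → (132.317,84.160) (closed)

[3] `<path>` cubic bezier, #ff00ff→engrave S303 F3077: (62.879,58.589) → (61.728,62.546) → (61.489,68.032) → (57.505,75.941) → (45.117,87.168)

[4] `<path>` cubic bezier, #ff00ff→engrave S303 F3077: (121.321,142.766) → (114.213,127.645) → (97.794,79.304) → (85.630,30.034) → (91.285,12.126)

[5] `<polygon>` closed polygon, #ff00ff→engrave S303 F3077: (143.481,58.973) → (72.045,113.251) → (11.223,129.157) → (157.623,144.331) → (51.637,124.244) → (143.481,58.973) (closed)

G21
G90
G0 X5.541 Y136.380
M4 S303
G1 X142.421 Y63.201 F3077
G0 X132.317 Y84.160
M4 S303
G1 X146.172 Y56.399 F3077
G1 X118.411 Y42.544
G1 X104.556 Y70.305
G1 X132.317 Y84.160
G0 X62.879 Y58.589
M4 S303
G1 X61.728 Y62.546 F3077
G1 X61.489 Y68.032
G1 X57.505 Y75.941
G1 X45.117 Y87.168
G0 X121.321 Y142.766
M4 S303
G1 X114.213 Y127.645 F3077
G1 X97.794 Y79.304
G1 X85.630 Y30.034
G1 X91.285 Y12.126
G0 X143.481 Y58.973
M4 S303
G1 X72.045 Y113.251 F3077
G1 X11.223 Y129.157
G1 X157.623 Y144.331
G1 X51.637 Y124.244
G1 X143.481 Y58.973
M5
G0 X0.000 Y0.000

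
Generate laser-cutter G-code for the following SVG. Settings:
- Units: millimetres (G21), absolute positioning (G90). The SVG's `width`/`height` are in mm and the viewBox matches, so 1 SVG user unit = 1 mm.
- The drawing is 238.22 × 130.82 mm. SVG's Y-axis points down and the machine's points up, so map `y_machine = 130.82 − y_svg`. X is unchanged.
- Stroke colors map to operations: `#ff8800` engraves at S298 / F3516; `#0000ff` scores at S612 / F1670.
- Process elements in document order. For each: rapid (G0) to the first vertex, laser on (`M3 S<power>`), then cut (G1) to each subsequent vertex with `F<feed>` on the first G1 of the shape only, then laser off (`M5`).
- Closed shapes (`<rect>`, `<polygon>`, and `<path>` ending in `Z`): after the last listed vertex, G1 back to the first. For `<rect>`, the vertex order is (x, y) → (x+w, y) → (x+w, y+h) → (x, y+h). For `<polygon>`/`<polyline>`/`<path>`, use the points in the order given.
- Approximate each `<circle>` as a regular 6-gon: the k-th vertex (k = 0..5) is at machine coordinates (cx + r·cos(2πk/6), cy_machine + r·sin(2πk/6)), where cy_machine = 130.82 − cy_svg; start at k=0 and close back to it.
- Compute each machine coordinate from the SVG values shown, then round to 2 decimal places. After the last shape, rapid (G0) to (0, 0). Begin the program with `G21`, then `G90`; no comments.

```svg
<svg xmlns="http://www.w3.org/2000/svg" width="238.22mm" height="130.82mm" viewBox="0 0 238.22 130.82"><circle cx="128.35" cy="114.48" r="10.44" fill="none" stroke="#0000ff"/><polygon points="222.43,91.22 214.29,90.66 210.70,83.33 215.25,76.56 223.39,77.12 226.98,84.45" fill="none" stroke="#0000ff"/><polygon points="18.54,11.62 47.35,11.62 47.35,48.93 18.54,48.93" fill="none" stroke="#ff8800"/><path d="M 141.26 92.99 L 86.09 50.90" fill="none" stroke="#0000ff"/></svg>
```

Since the viewBox matches the mm dimensions, user units are millimetres directly. The only transform is the Y-flip y_m = 130.82 − y_svg.

Shape 1 is a circle drawn with `<circle>`. Its stroke #0000ff means score at S612, F1670. After flipping Y the toolpath is (138.79,16.34) → (133.57,25.38) → (123.13,25.38) → (117.91,16.34) → (123.13,7.30) → (133.57,7.30) → (138.79,16.34), returning to the start.

Shape 2 is a regular polygon drawn with `<polygon>`. Its stroke #0000ff means score at S612, F1670. After flipping Y the toolpath is (222.43,39.60) → (214.29,40.16) → (210.70,47.49) → (215.25,54.26) → (223.39,53.70) → (226.98,46.37) → (222.43,39.60), returning to the start.

Shape 3 is a rectangle drawn with `<polygon>`. Its stroke #ff8800 means engrave at S298, F3516. After flipping Y the toolpath is (18.54,119.20) → (47.35,119.20) → (47.35,81.89) → (18.54,81.89) → (18.54,119.20), returning to the start.

Shape 4 is a line segment drawn with `<path>`. Its stroke #0000ff means score at S612, F1670. After flipping Y the toolpath is (141.26,37.83) → (86.09,79.92).

G21
G90
G0 X138.79 Y16.34
M3 S612
G1 X133.57 Y25.38 F1670
G1 X123.13 Y25.38
G1 X117.91 Y16.34
G1 X123.13 Y7.30
G1 X133.57 Y7.30
G1 X138.79 Y16.34
M5
G0 X222.43 Y39.60
M3 S612
G1 X214.29 Y40.16 F1670
G1 X210.70 Y47.49
G1 X215.25 Y54.26
G1 X223.39 Y53.70
G1 X226.98 Y46.37
G1 X222.43 Y39.60
M5
G0 X18.54 Y119.20
M3 S298
G1 X47.35 Y119.20 F3516
G1 X47.35 Y81.89
G1 X18.54 Y81.89
G1 X18.54 Y119.20
M5
G0 X141.26 Y37.83
M3 S612
G1 X86.09 Y79.92 F1670
M5
G0 X0.00 Y0.00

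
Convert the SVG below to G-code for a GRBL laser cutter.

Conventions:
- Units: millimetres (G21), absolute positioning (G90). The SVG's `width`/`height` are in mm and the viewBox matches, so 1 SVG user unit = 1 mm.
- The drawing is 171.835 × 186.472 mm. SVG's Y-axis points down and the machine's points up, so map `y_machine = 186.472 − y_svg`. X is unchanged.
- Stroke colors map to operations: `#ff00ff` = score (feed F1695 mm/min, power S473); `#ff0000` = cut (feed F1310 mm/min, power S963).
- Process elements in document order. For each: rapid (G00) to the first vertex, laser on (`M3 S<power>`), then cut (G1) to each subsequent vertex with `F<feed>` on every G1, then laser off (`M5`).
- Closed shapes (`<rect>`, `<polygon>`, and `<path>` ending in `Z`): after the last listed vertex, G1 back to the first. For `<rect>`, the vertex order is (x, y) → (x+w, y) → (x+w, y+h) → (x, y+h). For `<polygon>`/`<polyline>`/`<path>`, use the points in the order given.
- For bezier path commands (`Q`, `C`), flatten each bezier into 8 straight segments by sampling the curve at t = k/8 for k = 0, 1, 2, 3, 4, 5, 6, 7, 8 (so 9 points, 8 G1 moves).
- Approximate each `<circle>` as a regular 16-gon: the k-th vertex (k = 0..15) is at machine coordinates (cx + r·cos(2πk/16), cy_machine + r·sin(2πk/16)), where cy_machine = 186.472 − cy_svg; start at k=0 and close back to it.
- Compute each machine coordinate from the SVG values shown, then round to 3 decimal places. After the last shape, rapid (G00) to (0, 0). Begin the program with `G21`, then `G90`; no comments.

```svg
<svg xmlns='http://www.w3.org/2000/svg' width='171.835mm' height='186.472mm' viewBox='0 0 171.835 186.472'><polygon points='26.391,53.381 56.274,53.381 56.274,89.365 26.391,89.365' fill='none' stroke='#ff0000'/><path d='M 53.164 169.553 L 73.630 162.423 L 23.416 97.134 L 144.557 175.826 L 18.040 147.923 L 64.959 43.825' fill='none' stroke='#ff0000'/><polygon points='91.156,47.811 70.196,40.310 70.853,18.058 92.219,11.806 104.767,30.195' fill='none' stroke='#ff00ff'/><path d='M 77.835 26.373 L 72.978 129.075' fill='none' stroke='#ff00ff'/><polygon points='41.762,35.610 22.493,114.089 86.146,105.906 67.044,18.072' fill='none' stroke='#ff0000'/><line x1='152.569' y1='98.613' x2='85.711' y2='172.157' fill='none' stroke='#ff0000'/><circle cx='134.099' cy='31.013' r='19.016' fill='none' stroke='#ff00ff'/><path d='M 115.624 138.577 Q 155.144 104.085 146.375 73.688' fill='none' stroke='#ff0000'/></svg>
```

G21
G90
G00 X26.391 Y133.091
M3 S963
G1 X56.274 Y133.091 F1310
G1 X56.274 Y97.107 F1310
G1 X26.391 Y97.107 F1310
G1 X26.391 Y133.091 F1310
M5
G00 X53.164 Y16.919
M3 S963
G1 X73.630 Y24.049 F1310
G1 X23.416 Y89.338 F1310
G1 X144.557 Y10.646 F1310
G1 X18.040 Y38.549 F1310
G1 X64.959 Y142.647 F1310
M5
G00 X91.156 Y138.661
M3 S473
G1 X70.196 Y146.162 F1695
G1 X70.853 Y168.414 F1695
G1 X92.219 Y174.666 F1695
G1 X104.767 Y156.277 F1695
G1 X91.156 Y138.661 F1695
M5
G00 X77.835 Y160.099
M3 S473
G1 X72.978 Y57.397 F1695
M5
G00 X41.762 Y150.862
M3 S963
G1 X22.493 Y72.383 F1310
G1 X86.146 Y80.566 F1310
G1 X67.044 Y168.400 F1310
G1 X41.762 Y150.862 F1310
M5
G00 X152.569 Y87.859
M3 S963
G1 X85.711 Y14.315 F1310
M5
G00 X153.115 Y155.459
M3 S473
G1 X151.667 Y162.736 F1695
G1 X147.545 Y168.905 F1695
G1 X141.376 Y173.027 F1695
G1 X134.099 Y174.475 F1695
G1 X126.822 Y173.027 F1695
G1 X120.653 Y168.905 F1695
G1 X116.531 Y162.736 F1695
G1 X115.083 Y155.459 F1695
G1 X116.531 Y148.182 F1695
G1 X120.653 Y142.013 F1695
G1 X126.822 Y137.891 F1695
G1 X134.099 Y136.443 F1695
G1 X141.376 Y137.891 F1695
G1 X147.545 Y142.013 F1695
G1 X151.667 Y148.182 F1695
G1 X153.115 Y155.459 F1695
M5
G00 X115.624 Y47.895
M3 S963
G1 X124.749 Y56.454 F1310
G1 X132.366 Y64.885 F1310
G1 X138.473 Y73.188 F1310
G1 X143.072 Y81.363 F1310
G1 X146.161 Y89.410 F1310
G1 X147.741 Y97.330 F1310
G1 X147.813 Y105.121 F1310
G1 X146.375 Y112.784 F1310
M5
G00 X0.000 Y0.000

Since the viewBox matches the mm dimensions, user units are millimetres directly. The only transform is the Y-flip y_m = 186.472 − y_svg.

Shape 1 is a rectangle drawn with `<polygon>`. Its stroke #ff0000 means cut at S963, F1310. After flipping Y the toolpath is (26.391,133.091) → (56.274,133.091) → (56.274,97.107) → (26.391,97.107) → (26.391,133.091), returning to the start.

Shape 2 is a open polyline drawn with `<path>`. Its stroke #ff0000 means cut at S963, F1310. After flipping Y the toolpath is (53.164,16.919) → (73.630,24.049) → (23.416,89.338) → (144.557,10.646) → (18.040,38.549) → (64.959,142.647).

Shape 3 is a regular polygon drawn with `<polygon>`. Its stroke #ff00ff means score at S473, F1695. After flipping Y the toolpath is (91.156,138.661) → (70.196,146.162) → (70.853,168.414) → (92.219,174.666) → (104.767,156.277) → (91.156,138.661), returning to the start.

Shape 4 is a line segment drawn with `<path>`. Its stroke #ff00ff means score at S473, F1695. After flipping Y the toolpath is (77.835,160.099) → (72.978,57.397).

Shape 5 is a closed polygon drawn with `<polygon>`. Its stroke #ff0000 means cut at S963, F1310. After flipping Y the toolpath is (41.762,150.862) → (22.493,72.383) → (86.146,80.566) → (67.044,168.400) → (41.762,150.862), returning to the start.

Shape 6 is a line segment drawn with `<line>`. Its stroke #ff0000 means cut at S963, F1310. After flipping Y the toolpath is (152.569,87.859) → (85.711,14.315).

Shape 7 is a circle drawn with `<circle>`. Its stroke #ff00ff means score at S473, F1695. After flipping Y the toolpath is (153.115,155.459) → (151.667,162.736) → (147.545,168.905) → (141.376,173.027) → (134.099,174.475) → (126.822,173.027) → (120.653,168.905) → (116.531,162.736) → (115.083,155.459) → (116.531,148.182) → (120.653,142.013) → (126.822,137.891) → (134.099,136.443) → (141.376,137.891) → (147.545,142.013) → (151.667,148.182) → (153.115,155.459), returning to the start.

Shape 8 is a quadratic bezier drawn with `<path>`. Its stroke #ff0000 means cut at S963, F1310. After flipping Y the toolpath is (115.624,47.895) → (124.749,56.454) → (132.366,64.885) → (138.473,73.188) → (143.072,81.363) → (146.161,89.410) → (147.741,97.330) → (147.813,105.121) → (146.375,112.784).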